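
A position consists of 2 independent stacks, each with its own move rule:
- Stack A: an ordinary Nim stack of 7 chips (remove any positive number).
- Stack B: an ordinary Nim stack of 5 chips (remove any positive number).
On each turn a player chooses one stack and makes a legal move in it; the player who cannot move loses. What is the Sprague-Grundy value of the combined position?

Stack A is a plain Nim stack of size 7, so its Grundy value is 7.
Stack B is a plain Nim stack of size 5, so its Grundy value is 5.
By the Sprague-Grundy theorem, the Grundy value of a sum of independent games is the XOR of the component values.
Combined value = 7 ⊕ 5 = 2.

2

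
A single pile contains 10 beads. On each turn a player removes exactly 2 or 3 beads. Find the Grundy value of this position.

0

Build the Grundy sequence with g(k) = mex{g(k−s) : s ∈ {2, 3}, s ≤ k}:
g(0) = mex{} = 0
g(1) = mex{} = 0
g(2) = mex{0} = 1
g(3) = mex{0} = 1
g(4) = mex{0,1} = 2
g(5) = mex{1} = 0
g(6) = mex{1,2} = 0
g(7) = mex{0,2} = 1
g(8) = mex{0} = 1
g(9) = mex{0,1} = 2
g(10) = mex{1} = 0
So g(10) = 0.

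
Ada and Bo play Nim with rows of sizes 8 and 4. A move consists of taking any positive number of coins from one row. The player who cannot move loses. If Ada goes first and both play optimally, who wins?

Compute the nim-sum pairwise:
8 ^ 4 = 12
The nim-sum is 12 ≠ 0, so this is an N-position: the player to move can win; Ada has a winning move.

Ada wins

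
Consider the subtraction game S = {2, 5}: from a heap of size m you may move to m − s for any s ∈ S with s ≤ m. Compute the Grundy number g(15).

0

Grundy values for subtraction set {2, 5}:
k:     0  1  2  3  4  5  6  7  8  9 10 11 12 13 14 15
g(k):  0  0  1  1  0  2  1  0  0  1  1  0  2  1  0  0
So g(15) = 0.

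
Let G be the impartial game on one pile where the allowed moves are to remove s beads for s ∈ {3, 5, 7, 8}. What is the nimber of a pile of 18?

2

Compute g(0), g(1), … for moves {3, 5, 7, 8}:
k:     0  1  2  3  4  5  6  7  8  9 10 11 12 13 14 15 16 17 18
g(k):  0  0  0  1  1  1  2  2  2  3  3  0  0  0  1  1  1  2  2
So g(18) = 2.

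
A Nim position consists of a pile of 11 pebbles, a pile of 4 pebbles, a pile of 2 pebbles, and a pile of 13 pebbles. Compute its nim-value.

0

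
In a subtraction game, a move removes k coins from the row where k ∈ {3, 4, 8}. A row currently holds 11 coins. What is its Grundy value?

3

Build the Grundy sequence with g(k) = mex{g(k−s) : s ∈ {3, 4, 8}, s ≤ k}:
g(0) = mex{} = 0
g(1) = mex{} = 0
g(2) = mex{} = 0
g(3) = mex{0} = 1
g(4) = mex{0} = 1
g(5) = mex{0} = 1
g(6) = mex{0,1} = 2
g(7) = mex{1} = 0
g(8) = mex{0,1} = 2
g(9) = mex{0,1,2} = 3
g(10) = mex{0,2} = 1
g(11) = mex{0,1,2} = 3
So g(11) = 3.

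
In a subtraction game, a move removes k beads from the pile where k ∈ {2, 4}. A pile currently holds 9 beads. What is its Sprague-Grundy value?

Compute g(0), g(1), … for moves {2, 4}:
k:     0  1  2  3  4  5  6  7  8  9
g(k):  0  0  1  1  2  2  0  0  1  1
So g(9) = 1.

1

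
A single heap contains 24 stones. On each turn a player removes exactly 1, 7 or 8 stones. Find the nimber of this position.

Compute g(0), g(1), … for moves {1, 7, 8}:
k:     0  1  2  3  4  5  6  7  8  9 10 11 12 13 14 15 16 17 18 19 20 21 22 23 24
g(k):  0  1  0  1  0  1  0  1  2  3  2  3  2  3  2  0  1  0  1  0  1  0  1  2  3
So g(24) = 3.

3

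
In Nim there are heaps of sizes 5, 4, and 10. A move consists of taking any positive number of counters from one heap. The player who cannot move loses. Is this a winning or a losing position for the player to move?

Compute the nim-sum pairwise:
5 ^ 4 = 1
1 ^ 10 = 11
The nim-sum is 11 ≠ 0, so this is an N-position: the player to move can win.

Winning position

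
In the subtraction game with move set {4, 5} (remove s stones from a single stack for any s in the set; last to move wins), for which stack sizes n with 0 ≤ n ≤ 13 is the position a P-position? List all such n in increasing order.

0, 1, 2, 3, 9, 10, 11, 12

Build the Grundy sequence with g(k) = mex{g(k−s) : s ∈ {4, 5}, s ≤ k}:
g(0) = mex{} = 0
g(1) = mex{} = 0
g(2) = mex{} = 0
g(3) = mex{} = 0
g(4) = mex{0} = 1
g(5) = mex{0} = 1
g(6) = mex{0} = 1
g(7) = mex{0} = 1
g(8) = mex{0,1} = 2
g(9) = mex{1} = 0
g(10) = mex{1} = 0
g(11) = mex{1} = 0
g(12) = mex{1,2} = 0
g(13) = mex{0,2} = 1
The P-positions (g = 0) in 0..13 are 0, 1, 2, 3, 9, 10, 11, 12.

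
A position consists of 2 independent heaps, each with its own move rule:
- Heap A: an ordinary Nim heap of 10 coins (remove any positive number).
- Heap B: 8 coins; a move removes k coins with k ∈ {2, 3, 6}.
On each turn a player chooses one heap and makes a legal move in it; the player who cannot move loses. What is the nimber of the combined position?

8

Heap A is a plain Nim heap of size 10, so its Grundy value is 10.
Grundy values for heap B (subtraction set {2, 3, 6}):
k:     0  1  2  3  4  5  6  7  8
g(k):  0  0  1  1  2  0  3  1  2
So g(8) = 2.
By the Sprague-Grundy theorem, the Grundy value of a sum of independent games is the XOR of the component values.
Combined value = 10 ⊕ 2 = 8.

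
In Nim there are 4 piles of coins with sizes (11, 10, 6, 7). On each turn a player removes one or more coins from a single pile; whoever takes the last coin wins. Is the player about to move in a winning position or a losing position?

Losing position

Compute the nim-sum pairwise:
11 ⊕ 10 = 1
1 ⊕ 6 = 7
7 ⊕ 7 = 0
The nim-sum is 0, so this is a P-position: the player to move is in a losing position under optimal play.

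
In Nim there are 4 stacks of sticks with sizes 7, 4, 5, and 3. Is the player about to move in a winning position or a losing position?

Bitwise XOR of the heap sizes:
  111  (7)
  100  (4)
  101  (5)
  011  (3)
  ---
  101  (5)
The nim-sum is 5 ≠ 0, so this is an N-position: the player to move can win.

Winning position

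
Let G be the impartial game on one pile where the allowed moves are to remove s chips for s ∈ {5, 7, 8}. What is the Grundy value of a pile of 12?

Compute g(0), g(1), … for moves {5, 7, 8}:
g(0) = mex{} = 0
g(1) = mex{} = 0
g(2) = mex{} = 0
g(3) = mex{} = 0
g(4) = mex{} = 0
g(5) = mex{0} = 1
g(6) = mex{0} = 1
g(7) = mex{0} = 1
g(8) = mex{0} = 1
g(9) = mex{0} = 1
g(10) = mex{0,1} = 2
g(11) = mex{0,1} = 2
g(12) = mex{0,1} = 2
So g(12) = 2.

2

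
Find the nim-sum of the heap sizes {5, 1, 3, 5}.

Nim-sum: 5 ^ 1 ^ 3 ^ 5 = 2.

2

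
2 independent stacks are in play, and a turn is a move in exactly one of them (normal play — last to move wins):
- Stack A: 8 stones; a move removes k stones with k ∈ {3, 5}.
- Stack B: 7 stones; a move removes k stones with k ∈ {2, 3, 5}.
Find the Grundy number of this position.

Grundy values for stack A (subtraction set {3, 5}):
g(0) = mex{} = 0
g(1) = mex{} = 0
g(2) = mex{} = 0
g(3) = mex{0} = 1
g(4) = mex{0} = 1
g(5) = mex{0} = 1
g(6) = mex{0,1} = 2
g(7) = mex{0,1} = 2
g(8) = mex{1} = 0
So g(8) = 0.
For stack B, compute g(0), g(1), … with moves {2, 3, 5}:
g(0) = mex{} = 0
g(1) = mex{} = 0
g(2) = mex{0} = 1
g(3) = mex{0} = 1
g(4) = mex{0,1} = 2
g(5) = mex{0,1} = 2
g(6) = mex{0,1,2} = 3
g(7) = mex{1,2} = 0
So g(7) = 0.
By the Sprague-Grundy theorem, the Grundy value of a sum of independent games is the XOR of the component values.
Combined value = 0 ⊕ 0 = 0.

0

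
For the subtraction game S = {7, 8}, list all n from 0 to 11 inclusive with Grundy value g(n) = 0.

0, 1, 2, 3, 4, 5, 6

Compute g(0), g(1), … for moves {7, 8}:
k:     0  1  2  3  4  5  6  7  8  9 10 11
g(k):  0  0  0  0  0  0  0  1  1  1  1  1
The P-positions (g = 0) in 0..11 are 0, 1, 2, 3, 4, 5, 6.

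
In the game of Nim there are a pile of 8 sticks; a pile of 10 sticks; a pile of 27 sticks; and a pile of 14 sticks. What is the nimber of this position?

23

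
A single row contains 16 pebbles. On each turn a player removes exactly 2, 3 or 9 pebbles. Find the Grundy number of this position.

0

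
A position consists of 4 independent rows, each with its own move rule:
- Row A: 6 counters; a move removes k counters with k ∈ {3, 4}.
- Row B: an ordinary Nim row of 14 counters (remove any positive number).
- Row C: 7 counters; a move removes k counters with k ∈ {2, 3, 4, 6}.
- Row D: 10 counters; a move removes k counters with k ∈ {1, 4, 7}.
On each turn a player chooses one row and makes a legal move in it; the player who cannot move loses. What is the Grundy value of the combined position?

For row A, compute g(0), g(1), … with moves {3, 4}:
g(0) = mex{} = 0
g(1) = mex{} = 0
g(2) = mex{} = 0
g(3) = mex{0} = 1
g(4) = mex{0} = 1
g(5) = mex{0} = 1
g(6) = mex{0,1} = 2
So g(6) = 2.
Row B is a plain Nim row of size 14, so its Grundy value is 14.
Build the Grundy sequence for row C with g(k) = mex{g(k−s) : s ∈ {2, 3, 4, 6}, s ≤ k}:
g(0) = mex{} = 0
g(1) = mex{} = 0
g(2) = mex{0} = 1
g(3) = mex{0} = 1
g(4) = mex{0,1} = 2
g(5) = mex{0,1} = 2
g(6) = mex{0,1,2} = 3
g(7) = mex{0,1,2} = 3
So g(7) = 3.
For row D, compute g(0), g(1), … with moves {1, 4, 7}:
k:     0  1  2  3  4  5  6  7  8  9 10
g(k):  0  1  0  1  2  0  1  2  0  1  0
So g(10) = 0.
The value of a disjunctive sum is the nim-sum of the parts.
Combined value = 2 XOR 14 XOR 3 XOR 0 = 15.

15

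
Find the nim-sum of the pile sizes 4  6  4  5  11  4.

12

Compute the nim-sum pairwise:
4 XOR 6 = 2
2 XOR 4 = 6
6 XOR 5 = 3
3 XOR 11 = 8
8 XOR 4 = 12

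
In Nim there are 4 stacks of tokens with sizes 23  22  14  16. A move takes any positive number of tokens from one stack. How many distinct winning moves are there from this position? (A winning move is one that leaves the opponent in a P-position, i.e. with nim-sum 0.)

3

Write each in binary and XOR column by column:
  10111  (23)
  10110  (22)
  01110  (14)
  10000  (16)
  -----
  11111  (31)
The overall nim-sum is X = 31. A stack of size p has a winning move iff p XOR X < p (reduce it to p XOR X).
  23: 23 XOR 31 = 8 < 23 — winning move (to 8).
  22: 22 XOR 31 = 9 < 22 — winning move (to 9).
  14: 14 XOR 31 = 17 ≥ 14 — no move.
  16: 16 XOR 31 = 15 < 16 — winning move (to 15).
That gives 3 winning moves.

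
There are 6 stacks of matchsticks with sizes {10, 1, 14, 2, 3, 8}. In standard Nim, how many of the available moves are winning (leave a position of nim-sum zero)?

3

Nim-sum: 10 ^ 1 ^ 14 ^ 2 ^ 3 ^ 8 = 12.
The overall nim-sum is X = 12. A stack of size p has a winning move iff p XOR X < p (reduce it to p XOR X).
  10: 10 XOR 12 = 6 < 10 — winning move (to 6).
  1: 1 XOR 12 = 13 ≥ 1 — no move.
  14: 14 XOR 12 = 2 < 14 — winning move (to 2).
  2: 2 XOR 12 = 14 ≥ 2 — no move.
  3: 3 XOR 12 = 15 ≥ 3 — no move.
  8: 8 XOR 12 = 4 < 8 — winning move (to 4).
That gives 3 winning moves.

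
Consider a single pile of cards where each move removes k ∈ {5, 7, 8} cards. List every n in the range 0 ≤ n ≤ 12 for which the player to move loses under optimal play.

0, 1, 2, 3, 4

Compute g(0), g(1), … for moves {5, 7, 8}:
k:     0  1  2  3  4  5  6  7  8  9 10 11 12
g(k):  0  0  0  0  0  1  1  1  1  1  2  2  2
The P-positions (g = 0) in 0..12 are 0, 1, 2, 3, 4.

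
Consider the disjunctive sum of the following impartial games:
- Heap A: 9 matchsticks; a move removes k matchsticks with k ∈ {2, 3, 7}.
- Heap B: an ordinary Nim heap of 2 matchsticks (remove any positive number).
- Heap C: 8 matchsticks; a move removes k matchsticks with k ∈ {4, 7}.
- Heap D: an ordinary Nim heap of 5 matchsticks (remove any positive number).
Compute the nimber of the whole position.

7

Grundy values for heap A (subtraction set {2, 3, 7}):
k:     0  1  2  3  4  5  6  7  8  9
g(k):  0  0  1  1  2  0  0  1  1  2
So g(9) = 2.
Heap B is a plain Nim heap of size 2, so its Grundy value is 2.
For heap C, compute g(0), g(1), … with moves {4, 7}:
g(0) = mex{} = 0
g(1) = mex{} = 0
g(2) = mex{} = 0
g(3) = mex{} = 0
g(4) = mex{0} = 1
g(5) = mex{0} = 1
g(6) = mex{0} = 1
g(7) = mex{0} = 1
g(8) = mex{0,1} = 2
So g(8) = 2.
Heap D is a plain Nim heap of size 5, so its Grundy value is 5.
By the Sprague-Grundy theorem, the Grundy value of a sum of independent games is the XOR of the component values.
Combined value = 2 XOR 2 XOR 2 XOR 5 = 7.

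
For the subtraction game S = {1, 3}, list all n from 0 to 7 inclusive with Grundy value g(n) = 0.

Compute g(0), g(1), … for moves {1, 3}:
k:     0  1  2  3  4  5  6  7
g(k):  0  1  0  1  0  1  0  1
The P-positions (g = 0) in 0..7 are 0, 2, 4, 6.

0, 2, 4, 6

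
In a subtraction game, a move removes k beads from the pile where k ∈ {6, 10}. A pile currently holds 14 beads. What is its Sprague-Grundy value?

2

Grundy values for subtraction set {6, 10}:
k:     0  1  2  3  4  5  6  7  8  9 10 11 12 13 14
g(k):  0  0  0  0  0  0  1  1  1  1  1  1  2  2  2
So g(14) = 2.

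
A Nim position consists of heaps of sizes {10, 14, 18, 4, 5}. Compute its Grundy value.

23

Compute the nim-sum pairwise:
10 ⊕ 14 = 4
4 ⊕ 18 = 22
22 ⊕ 4 = 18
18 ⊕ 5 = 23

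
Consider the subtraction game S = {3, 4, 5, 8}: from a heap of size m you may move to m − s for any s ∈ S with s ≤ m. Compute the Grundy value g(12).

0

Grundy values for subtraction set {3, 4, 5, 8}:
k:     0  1  2  3  4  5  6  7  8  9 10 11 12
g(k):  0  0  0  1  1  1  2  2  2  3  3  0  0
So g(12) = 0.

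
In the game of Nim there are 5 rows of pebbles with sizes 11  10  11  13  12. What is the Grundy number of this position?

Compute the nim-sum pairwise:
11 ^ 10 = 1
1 ^ 11 = 10
10 ^ 13 = 7
7 ^ 12 = 11

11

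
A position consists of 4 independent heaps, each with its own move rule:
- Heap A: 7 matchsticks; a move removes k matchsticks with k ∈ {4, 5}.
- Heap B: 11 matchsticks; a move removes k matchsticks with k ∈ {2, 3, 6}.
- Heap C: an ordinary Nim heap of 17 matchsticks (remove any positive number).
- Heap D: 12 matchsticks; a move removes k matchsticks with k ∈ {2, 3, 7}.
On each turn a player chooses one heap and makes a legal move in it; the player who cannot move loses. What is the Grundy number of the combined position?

16

Grundy values for heap A (subtraction set {4, 5}):
k:     0  1  2  3  4  5  6  7
g(k):  0  0  0  0  1  1  1  1
So g(7) = 1.
Build the Grundy sequence for heap B with g(k) = mex{g(k−s) : s ∈ {2, 3, 6}, s ≤ k}:
g(0) = mex{} = 0
g(1) = mex{} = 0
g(2) = mex{0} = 1
g(3) = mex{0} = 1
g(4) = mex{0,1} = 2
g(5) = mex{1} = 0
g(6) = mex{0,1,2} = 3
g(7) = mex{0,2} = 1
g(8) = mex{0,1,3} = 2
g(9) = mex{1,3} = 0
g(10) = mex{1,2} = 0
g(11) = mex{0,2} = 1
So g(11) = 1.
Heap C is a plain Nim heap of size 17, so its Grundy value is 17.
Build the Grundy sequence for heap D with g(k) = mex{g(k−s) : s ∈ {2, 3, 7}, s ≤ k}:
k:     0  1  2  3  4  5  6  7  8  9 10 11 12
g(k):  0  0  1  1  2  0  0  1  1  2  0  0  1
So g(12) = 1.
By the Sprague-Grundy theorem, the Grundy value of a sum of independent games is the XOR of the component values.
Combined value = 1 ⊕ 1 ⊕ 17 ⊕ 1 = 16.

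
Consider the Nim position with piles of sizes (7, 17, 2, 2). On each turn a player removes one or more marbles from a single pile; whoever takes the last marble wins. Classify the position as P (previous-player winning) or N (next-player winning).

N-position

Nim-sum: 7 ⊕ 17 ⊕ 2 ⊕ 2 = 22.
The nim-sum is 22 ≠ 0, so this is an N-position: the player to move can win.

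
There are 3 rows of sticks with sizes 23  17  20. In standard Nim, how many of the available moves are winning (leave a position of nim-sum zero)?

In binary:
  10111  (23)
  10001  (17)
  10100  (20)
  -----
  10010  (18)
The overall nim-sum is X = 18. A row of size p has a winning move iff p XOR X < p (reduce it to p XOR X).
  23: 23 XOR 18 = 5 < 23 — winning move (to 5).
  17: 17 XOR 18 = 3 < 17 — winning move (to 3).
  20: 20 XOR 18 = 6 < 20 — winning move (to 6).
That gives 3 winning moves.

3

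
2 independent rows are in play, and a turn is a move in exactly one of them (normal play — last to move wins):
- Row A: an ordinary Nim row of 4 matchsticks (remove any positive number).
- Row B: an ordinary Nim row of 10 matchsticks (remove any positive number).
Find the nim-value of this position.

Row A is a plain Nim row of size 4, so its Grundy value is 4.
Row B is a plain Nim row of size 10, so its Grundy value is 10.
The value of a disjunctive sum is the nim-sum of the parts.
Combined value = 4 ⊕ 10 = 14.

14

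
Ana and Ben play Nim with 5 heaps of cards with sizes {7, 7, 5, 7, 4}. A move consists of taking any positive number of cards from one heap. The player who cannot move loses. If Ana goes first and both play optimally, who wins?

Ana wins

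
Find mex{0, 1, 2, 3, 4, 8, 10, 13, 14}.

The values 0, 1, 2, 3, 4 are all present; 5 is the first non-negative integer missing from the set.

5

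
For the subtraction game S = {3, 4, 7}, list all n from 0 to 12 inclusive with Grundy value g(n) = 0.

0, 1, 2, 10, 11, 12

Compute g(0), g(1), … for moves {3, 4, 7}:
g(0) = mex{} = 0
g(1) = mex{} = 0
g(2) = mex{} = 0
g(3) = mex{0} = 1
g(4) = mex{0} = 1
g(5) = mex{0} = 1
g(6) = mex{0,1} = 2
g(7) = mex{0,1} = 2
g(8) = mex{0,1} = 2
g(9) = mex{0,1,2} = 3
g(10) = mex{1,2} = 0
g(11) = mex{1,2} = 0
g(12) = mex{1,2,3} = 0
The P-positions (g = 0) in 0..12 are 0, 1, 2, 10, 11, 12.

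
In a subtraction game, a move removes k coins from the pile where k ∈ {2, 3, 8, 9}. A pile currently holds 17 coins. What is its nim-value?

0

Compute g(0), g(1), … for moves {2, 3, 8, 9}:
k:     0  1  2  3  4  5  6  7  8  9 10 11 12 13 14 15 16 17
g(k):  0  0  1  1  2  0  0  1  1  2  2  0  0  1  1  2  0  0
So g(17) = 0.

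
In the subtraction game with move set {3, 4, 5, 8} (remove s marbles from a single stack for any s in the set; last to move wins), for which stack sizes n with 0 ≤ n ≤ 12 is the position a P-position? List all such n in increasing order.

0, 1, 2, 11, 12

Grundy values for subtraction set {3, 4, 5, 8}:
k:     0  1  2  3  4  5  6  7  8  9 10 11 12
g(k):  0  0  0  1  1  1  2  2  2  3  3  0  0
The P-positions (g = 0) in 0..12 are 0, 1, 2, 11, 12.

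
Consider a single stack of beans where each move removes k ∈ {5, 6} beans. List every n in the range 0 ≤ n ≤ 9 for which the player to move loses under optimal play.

Grundy values for subtraction set {5, 6}:
g(0) = mex{} = 0
g(1) = mex{} = 0
g(2) = mex{} = 0
g(3) = mex{} = 0
g(4) = mex{} = 0
g(5) = mex{0} = 1
g(6) = mex{0} = 1
g(7) = mex{0} = 1
g(8) = mex{0} = 1
g(9) = mex{0} = 1
The P-positions (g = 0) in 0..9 are 0, 1, 2, 3, 4.

0, 1, 2, 3, 4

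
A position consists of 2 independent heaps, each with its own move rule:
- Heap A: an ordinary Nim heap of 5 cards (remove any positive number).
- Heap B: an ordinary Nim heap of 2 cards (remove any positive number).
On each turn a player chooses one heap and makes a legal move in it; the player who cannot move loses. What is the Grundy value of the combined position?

Heap A is a plain Nim heap of size 5, so its Grundy value is 5.
Heap B is a plain Nim heap of size 2, so its Grundy value is 2.
By the Sprague-Grundy theorem, the Grundy value of a sum of independent games is the XOR of the component values.
Combined value = 5 XOR 2 = 7.

7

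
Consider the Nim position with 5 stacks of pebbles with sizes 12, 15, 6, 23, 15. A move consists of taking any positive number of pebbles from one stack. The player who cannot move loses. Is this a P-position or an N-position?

N-position

Compute the nim-sum pairwise:
12 XOR 15 = 3
3 XOR 6 = 5
5 XOR 23 = 18
18 XOR 15 = 29
The nim-sum is 29 ≠ 0, so this is an N-position: the player to move can win.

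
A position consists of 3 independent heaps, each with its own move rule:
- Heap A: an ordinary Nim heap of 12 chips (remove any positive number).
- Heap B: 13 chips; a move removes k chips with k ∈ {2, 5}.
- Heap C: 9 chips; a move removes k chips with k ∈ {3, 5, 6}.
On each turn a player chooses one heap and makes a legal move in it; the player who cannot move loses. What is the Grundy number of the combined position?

Heap A is a plain Nim heap of size 12, so its Grundy value is 12.
Build the Grundy sequence for heap B with g(k) = mex{g(k−s) : s ∈ {2, 5}, s ≤ k}:
k:     0  1  2  3  4  5  6  7  8  9 10 11 12 13
g(k):  0  0  1  1  0  2  1  0  0  1  1  0  2  1
So g(13) = 1.
Build the Grundy sequence for heap C with g(k) = mex{g(k−s) : s ∈ {3, 5, 6}, s ≤ k}:
k:     0  1  2  3  4  5  6  7  8  9
g(k):  0  0  0  1  1  1  2  2  2  0
So g(9) = 0.
The value of a disjunctive sum is the nim-sum of the parts.
Combined value = 12 XOR 1 XOR 0 = 13.

13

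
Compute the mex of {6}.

0

0 is not in the set, so the mex is 0.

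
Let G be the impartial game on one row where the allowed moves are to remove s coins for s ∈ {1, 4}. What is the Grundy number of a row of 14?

Grundy values for subtraction set {1, 4}:
g(0) = mex{} = 0
g(1) = mex{0} = 1
g(2) = mex{1} = 0
g(3) = mex{0} = 1
g(4) = mex{0,1} = 2
g(5) = mex{1,2} = 0
g(6) = mex{0} = 1
g(7) = mex{1} = 0
g(8) = mex{0,2} = 1
g(9) = mex{0,1} = 2
g(10) = mex{1,2} = 0
g(11) = mex{0} = 1
g(12) = mex{1} = 0
g(13) = mex{0,2} = 1
g(14) = mex{0,1} = 2
So g(14) = 2.

2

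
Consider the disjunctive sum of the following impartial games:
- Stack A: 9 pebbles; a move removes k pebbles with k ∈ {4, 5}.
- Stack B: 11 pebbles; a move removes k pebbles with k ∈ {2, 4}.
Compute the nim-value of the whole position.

2

Build the Grundy sequence for stack A with g(k) = mex{g(k−s) : s ∈ {4, 5}, s ≤ k}:
g(0) = mex{} = 0
g(1) = mex{} = 0
g(2) = mex{} = 0
g(3) = mex{} = 0
g(4) = mex{0} = 1
g(5) = mex{0} = 1
g(6) = mex{0} = 1
g(7) = mex{0} = 1
g(8) = mex{0,1} = 2
g(9) = mex{1} = 0
So g(9) = 0.
For stack B, compute g(0), g(1), … with moves {2, 4}:
k:     0  1  2  3  4  5  6  7  8  9 10 11
g(k):  0  0  1  1  2  2  0  0  1  1  2  2
So g(11) = 2.
By the Sprague-Grundy theorem, the Grundy value of a sum of independent games is the XOR of the component values.
Combined value = 0 ⊕ 2 = 2.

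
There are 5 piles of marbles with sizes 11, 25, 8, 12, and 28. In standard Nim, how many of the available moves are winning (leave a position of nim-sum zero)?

Compute the nim-sum pairwise:
11 XOR 25 = 18
18 XOR 8 = 26
26 XOR 12 = 22
22 XOR 28 = 10
The overall nim-sum is X = 10. A pile of size p has a winning move iff p XOR X < p (reduce it to p XOR X).
  11: 11 XOR 10 = 1 < 11 — winning move (to 1).
  25: 25 XOR 10 = 19 < 25 — winning move (to 19).
  8: 8 XOR 10 = 2 < 8 — winning move (to 2).
  12: 12 XOR 10 = 6 < 12 — winning move (to 6).
  28: 28 XOR 10 = 22 < 28 — winning move (to 22).
That gives 5 winning moves.

5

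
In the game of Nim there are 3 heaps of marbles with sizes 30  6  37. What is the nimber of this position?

In binary:
  011110  (30)
  000110  (6)
  100101  (37)
  ------
  111101  (61)

61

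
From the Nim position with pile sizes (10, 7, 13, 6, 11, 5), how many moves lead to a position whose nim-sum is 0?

3

Bitwise XOR of the heap sizes:
  1010  (10)
  0111  (7)
  1101  (13)
  0110  (6)
  1011  (11)
  0101  (5)
  ----
  1000  (8)
The overall nim-sum is X = 8. A pile of size p has a winning move iff p XOR X < p (reduce it to p XOR X).
  10: 10 XOR 8 = 2 < 10 — winning move (to 2).
  7: 7 XOR 8 = 15 ≥ 7 — no move.
  13: 13 XOR 8 = 5 < 13 — winning move (to 5).
  6: 6 XOR 8 = 14 ≥ 6 — no move.
  11: 11 XOR 8 = 3 < 11 — winning move (to 3).
  5: 5 XOR 8 = 13 ≥ 5 — no move.
That gives 3 winning moves.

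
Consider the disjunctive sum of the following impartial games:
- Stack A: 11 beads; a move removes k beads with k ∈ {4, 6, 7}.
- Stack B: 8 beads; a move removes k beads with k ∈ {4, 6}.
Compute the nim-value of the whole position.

Build the Grundy sequence for stack A with g(k) = mex{g(k−s) : s ∈ {4, 6, 7}, s ≤ k}:
g(0) = mex{} = 0
g(1) = mex{} = 0
g(2) = mex{} = 0
g(3) = mex{} = 0
g(4) = mex{0} = 1
g(5) = mex{0} = 1
g(6) = mex{0} = 1
g(7) = mex{0} = 1
g(8) = mex{0,1} = 2
g(9) = mex{0,1} = 2
g(10) = mex{0,1} = 2
g(11) = mex{1} = 0
So g(11) = 0.
Grundy values for stack B (subtraction set {4, 6}):
k:     0  1  2  3  4  5  6  7  8
g(k):  0  0  0  0  1  1  1  1  2
So g(8) = 2.
By the Sprague-Grundy theorem, the Grundy value of a sum of independent games is the XOR of the component values.
Combined value = 0 ⊕ 2 = 2.

2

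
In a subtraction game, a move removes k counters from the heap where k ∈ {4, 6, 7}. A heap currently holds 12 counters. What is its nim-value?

Build the Grundy sequence with g(k) = mex{g(k−s) : s ∈ {4, 6, 7}, s ≤ k}:
g(0) = mex{} = 0
g(1) = mex{} = 0
g(2) = mex{} = 0
g(3) = mex{} = 0
g(4) = mex{0} = 1
g(5) = mex{0} = 1
g(6) = mex{0} = 1
g(7) = mex{0} = 1
g(8) = mex{0,1} = 2
g(9) = mex{0,1} = 2
g(10) = mex{0,1} = 2
g(11) = mex{1} = 0
g(12) = mex{1,2} = 0
So g(12) = 0.

0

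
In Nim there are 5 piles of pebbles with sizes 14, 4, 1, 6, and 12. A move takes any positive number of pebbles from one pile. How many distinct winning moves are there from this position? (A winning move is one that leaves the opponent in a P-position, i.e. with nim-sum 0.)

Nim-sum: 14 XOR 4 XOR 1 XOR 6 XOR 12 = 1.
The overall nim-sum is X = 1. A pile of size p has a winning move iff p XOR X < p (reduce it to p XOR X).
  14: 14 XOR 1 = 15 ≥ 14 — no move.
  4: 4 XOR 1 = 5 ≥ 4 — no move.
  1: 1 XOR 1 = 0 < 1 — winning move (to 0).
  6: 6 XOR 1 = 7 ≥ 6 — no move.
  12: 12 XOR 1 = 13 ≥ 12 — no move.
That gives 1 winning move.

1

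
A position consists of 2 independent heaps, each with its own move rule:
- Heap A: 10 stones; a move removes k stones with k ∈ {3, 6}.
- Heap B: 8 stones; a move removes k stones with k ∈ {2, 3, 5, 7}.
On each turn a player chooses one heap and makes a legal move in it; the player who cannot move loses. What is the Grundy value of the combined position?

4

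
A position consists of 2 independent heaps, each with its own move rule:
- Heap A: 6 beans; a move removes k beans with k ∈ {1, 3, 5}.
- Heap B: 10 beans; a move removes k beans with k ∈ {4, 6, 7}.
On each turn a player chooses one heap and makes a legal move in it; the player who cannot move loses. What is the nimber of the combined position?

Grundy values for heap A (subtraction set {1, 3, 5}):
g(0) = mex{} = 0
g(1) = mex{0} = 1
g(2) = mex{1} = 0
g(3) = mex{0} = 1
g(4) = mex{1} = 0
g(5) = mex{0} = 1
g(6) = mex{1} = 0
So g(6) = 0.
Build the Grundy sequence for heap B with g(k) = mex{g(k−s) : s ∈ {4, 6, 7}, s ≤ k}:
g(0) = mex{} = 0
g(1) = mex{} = 0
g(2) = mex{} = 0
g(3) = mex{} = 0
g(4) = mex{0} = 1
g(5) = mex{0} = 1
g(6) = mex{0} = 1
g(7) = mex{0} = 1
g(8) = mex{0,1} = 2
g(9) = mex{0,1} = 2
g(10) = mex{0,1} = 2
So g(10) = 2.
The value of a disjunctive sum is the nim-sum of the parts.
Combined value = 0 ⊕ 2 = 2.

2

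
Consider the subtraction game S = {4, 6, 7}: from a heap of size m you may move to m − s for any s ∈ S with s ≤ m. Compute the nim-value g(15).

Build the Grundy sequence with g(k) = mex{g(k−s) : s ∈ {4, 6, 7}, s ≤ k}:
k:     0  1  2  3  4  5  6  7  8  9 10 11 12 13 14 15
g(k):  0  0  0  0  1  1  1  1  2  2  2  0  0  0  0  1
So g(15) = 1.

1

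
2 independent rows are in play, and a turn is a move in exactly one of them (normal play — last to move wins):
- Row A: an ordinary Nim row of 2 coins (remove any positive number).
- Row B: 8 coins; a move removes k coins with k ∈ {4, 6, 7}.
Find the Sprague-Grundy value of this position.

0

Row A is a plain Nim row of size 2, so its Grundy value is 2.
For row B, compute g(0), g(1), … with moves {4, 6, 7}:
g(0) = mex{} = 0
g(1) = mex{} = 0
g(2) = mex{} = 0
g(3) = mex{} = 0
g(4) = mex{0} = 1
g(5) = mex{0} = 1
g(6) = mex{0} = 1
g(7) = mex{0} = 1
g(8) = mex{0,1} = 2
So g(8) = 2.
The value of a disjunctive sum is the nim-sum of the parts.
Combined value = 2 ⊕ 2 = 0.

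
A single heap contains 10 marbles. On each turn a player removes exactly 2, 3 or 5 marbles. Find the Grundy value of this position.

Build the Grundy sequence with g(k) = mex{g(k−s) : s ∈ {2, 3, 5}, s ≤ k}:
k:     0  1  2  3  4  5  6  7  8  9 10
g(k):  0  0  1  1  2  2  3  0  0  1  1
So g(10) = 1.

1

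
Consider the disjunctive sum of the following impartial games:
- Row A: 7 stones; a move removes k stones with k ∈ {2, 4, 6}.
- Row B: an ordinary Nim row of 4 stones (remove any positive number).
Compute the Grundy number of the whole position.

7

For row A, compute g(0), g(1), … with moves {2, 4, 6}:
g(0) = mex{} = 0
g(1) = mex{} = 0
g(2) = mex{0} = 1
g(3) = mex{0} = 1
g(4) = mex{0,1} = 2
g(5) = mex{0,1} = 2
g(6) = mex{0,1,2} = 3
g(7) = mex{0,1,2} = 3
So g(7) = 3.
Row B is a plain Nim row of size 4, so its Grundy value is 4.
By the Sprague-Grundy theorem, the Grundy value of a sum of independent games is the XOR of the component values.
Combined value = 3 XOR 4 = 7.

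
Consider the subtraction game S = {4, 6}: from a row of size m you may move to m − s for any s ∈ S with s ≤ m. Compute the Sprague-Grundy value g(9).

2

Build the Grundy sequence with g(k) = mex{g(k−s) : s ∈ {4, 6}, s ≤ k}:
g(0) = mex{} = 0
g(1) = mex{} = 0
g(2) = mex{} = 0
g(3) = mex{} = 0
g(4) = mex{0} = 1
g(5) = mex{0} = 1
g(6) = mex{0} = 1
g(7) = mex{0} = 1
g(8) = mex{0,1} = 2
g(9) = mex{0,1} = 2
So g(9) = 2.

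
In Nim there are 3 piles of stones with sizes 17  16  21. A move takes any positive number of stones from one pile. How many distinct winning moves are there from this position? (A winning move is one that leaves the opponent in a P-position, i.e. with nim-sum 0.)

3

Compute the nim-sum pairwise:
17 ^ 16 = 1
1 ^ 21 = 20
The overall nim-sum is X = 20. A pile of size p has a winning move iff p XOR X < p (reduce it to p XOR X).
  17: 17 XOR 20 = 5 < 17 — winning move (to 5).
  16: 16 XOR 20 = 4 < 16 — winning move (to 4).
  21: 21 XOR 20 = 1 < 21 — winning move (to 1).
That gives 3 winning moves.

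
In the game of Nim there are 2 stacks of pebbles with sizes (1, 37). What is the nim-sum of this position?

36

Nim-sum: 1 ⊕ 37 = 36.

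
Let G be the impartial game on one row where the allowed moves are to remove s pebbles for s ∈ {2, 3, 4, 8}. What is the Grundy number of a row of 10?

Build the Grundy sequence with g(k) = mex{g(k−s) : s ∈ {2, 3, 4, 8}, s ≤ k}:
g(0) = mex{} = 0
g(1) = mex{} = 0
g(2) = mex{0} = 1
g(3) = mex{0} = 1
g(4) = mex{0,1} = 2
g(5) = mex{0,1} = 2
g(6) = mex{1,2} = 0
g(7) = mex{1,2} = 0
g(8) = mex{0,2} = 1
g(9) = mex{0,2} = 1
g(10) = mex{0,1} = 2
So g(10) = 2.

2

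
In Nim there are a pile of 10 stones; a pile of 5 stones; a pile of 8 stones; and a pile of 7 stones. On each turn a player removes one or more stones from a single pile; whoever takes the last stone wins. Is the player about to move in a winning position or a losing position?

Bitwise XOR of the heap sizes:
  1010  (10)
  0101  (5)
  1000  (8)
  0111  (7)
  ----
  0000  (0)
The nim-sum is 0, so this is a P-position: the player to move is in a losing position under optimal play.

Losing position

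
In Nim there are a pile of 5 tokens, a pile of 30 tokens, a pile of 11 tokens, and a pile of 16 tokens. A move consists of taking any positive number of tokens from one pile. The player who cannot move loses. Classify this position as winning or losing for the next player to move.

Nim-sum: 5 ⊕ 30 ⊕ 11 ⊕ 16 = 0.
The nim-sum is 0, so this is a P-position: the player to move is in a losing position under optimal play.

Losing position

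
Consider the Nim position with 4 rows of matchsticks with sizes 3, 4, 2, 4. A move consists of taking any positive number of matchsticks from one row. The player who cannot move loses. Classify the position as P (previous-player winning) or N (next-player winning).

N-position

Write each in binary and XOR column by column:
  011  (3)
  100  (4)
  010  (2)
  100  (4)
  ---
  001  (1)
The nim-sum is 1 ≠ 0, so this is an N-position: the player to move can win.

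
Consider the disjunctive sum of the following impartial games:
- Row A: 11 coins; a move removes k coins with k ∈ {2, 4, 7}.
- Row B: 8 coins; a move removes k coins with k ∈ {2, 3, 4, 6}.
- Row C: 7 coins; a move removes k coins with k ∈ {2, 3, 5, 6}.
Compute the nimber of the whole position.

2

Build the Grundy sequence for row A with g(k) = mex{g(k−s) : s ∈ {2, 4, 7}, s ≤ k}:
k:     0  1  2  3  4  5  6  7  8  9 10 11
g(k):  0  0  1  1  2  2  0  3  1  0  2  1
So g(11) = 1.
Grundy values for row B (subtraction set {2, 3, 4, 6}):
g(0) = mex{} = 0
g(1) = mex{} = 0
g(2) = mex{0} = 1
g(3) = mex{0} = 1
g(4) = mex{0,1} = 2
g(5) = mex{0,1} = 2
g(6) = mex{0,1,2} = 3
g(7) = mex{0,1,2} = 3
g(8) = mex{1,2,3} = 0
So g(8) = 0.
For row C, compute g(0), g(1), … with moves {2, 3, 5, 6}:
k:     0  1  2  3  4  5  6  7
g(k):  0  0  1  1  2  2  3  3
So g(7) = 3.
By the Sprague-Grundy theorem, the Grundy value of a sum of independent games is the XOR of the component values.
Combined value = 1 XOR 0 XOR 3 = 2.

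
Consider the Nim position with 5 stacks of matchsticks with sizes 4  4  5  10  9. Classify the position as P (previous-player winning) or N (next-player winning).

Compute the nim-sum pairwise:
4 ^ 4 = 0
0 ^ 5 = 5
5 ^ 10 = 15
15 ^ 9 = 6
The nim-sum is 6 ≠ 0, so this is an N-position: the player to move can win.

N-position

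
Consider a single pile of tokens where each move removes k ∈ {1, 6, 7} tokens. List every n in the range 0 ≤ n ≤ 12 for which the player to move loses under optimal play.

0, 2, 4, 12

Compute g(0), g(1), … for moves {1, 6, 7}:
k:     0  1  2  3  4  5  6  7  8  9 10 11 12
g(k):  0  1  0  1  0  1  2  3  2  3  2  3  0
The P-positions (g = 0) in 0..12 are 0, 2, 4, 12.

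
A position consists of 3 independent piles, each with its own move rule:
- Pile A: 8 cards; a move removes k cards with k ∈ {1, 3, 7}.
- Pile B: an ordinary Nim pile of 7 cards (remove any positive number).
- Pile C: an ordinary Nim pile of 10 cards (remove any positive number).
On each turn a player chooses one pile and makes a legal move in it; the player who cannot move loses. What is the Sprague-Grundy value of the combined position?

13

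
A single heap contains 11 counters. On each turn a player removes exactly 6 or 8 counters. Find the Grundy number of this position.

1

Grundy values for subtraction set {6, 8}:
g(0) = mex{} = 0
g(1) = mex{} = 0
g(2) = mex{} = 0
g(3) = mex{} = 0
g(4) = mex{} = 0
g(5) = mex{} = 0
g(6) = mex{0} = 1
g(7) = mex{0} = 1
g(8) = mex{0} = 1
g(9) = mex{0} = 1
g(10) = mex{0} = 1
g(11) = mex{0} = 1
So g(11) = 1.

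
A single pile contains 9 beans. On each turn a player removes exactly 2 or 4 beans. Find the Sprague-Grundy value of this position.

Grundy values for subtraction set {2, 4}:
g(0) = mex{} = 0
g(1) = mex{} = 0
g(2) = mex{0} = 1
g(3) = mex{0} = 1
g(4) = mex{0,1} = 2
g(5) = mex{0,1} = 2
g(6) = mex{1,2} = 0
g(7) = mex{1,2} = 0
g(8) = mex{0,2} = 1
g(9) = mex{0,2} = 1
So g(9) = 1.

1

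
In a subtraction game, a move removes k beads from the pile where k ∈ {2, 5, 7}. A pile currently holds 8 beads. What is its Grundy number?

2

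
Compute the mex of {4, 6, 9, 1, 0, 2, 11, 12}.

3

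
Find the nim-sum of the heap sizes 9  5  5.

9

Compute the nim-sum pairwise:
9 XOR 5 = 12
12 XOR 5 = 9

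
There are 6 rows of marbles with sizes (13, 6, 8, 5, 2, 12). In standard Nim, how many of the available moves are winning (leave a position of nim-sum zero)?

3

In binary:
  1101  (13)
  0110  (6)
  1000  (8)
  0101  (5)
  0010  (2)
  1100  (12)
  ----
  1000  (8)
The overall nim-sum is X = 8. A row of size p has a winning move iff p XOR X < p (reduce it to p XOR X).
  13: 13 XOR 8 = 5 < 13 — winning move (to 5).
  6: 6 XOR 8 = 14 ≥ 6 — no move.
  8: 8 XOR 8 = 0 < 8 — winning move (to 0).
  5: 5 XOR 8 = 13 ≥ 5 — no move.
  2: 2 XOR 8 = 10 ≥ 2 — no move.
  12: 12 XOR 8 = 4 < 12 — winning move (to 4).
That gives 3 winning moves.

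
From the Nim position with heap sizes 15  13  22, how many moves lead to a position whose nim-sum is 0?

Bitwise XOR of the heap sizes:
  01111  (15)
  01101  (13)
  10110  (22)
  -----
  10100  (20)
The overall nim-sum is X = 20. A heap of size p has a winning move iff p XOR X < p (reduce it to p XOR X).
  15: 15 XOR 20 = 27 ≥ 15 — no move.
  13: 13 XOR 20 = 25 ≥ 13 — no move.
  22: 22 XOR 20 = 2 < 22 — winning move (to 2).
That gives 1 winning move.

1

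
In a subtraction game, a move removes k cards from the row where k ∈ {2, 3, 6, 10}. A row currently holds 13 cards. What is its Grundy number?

0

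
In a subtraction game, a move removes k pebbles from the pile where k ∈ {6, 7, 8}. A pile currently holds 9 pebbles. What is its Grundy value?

Compute g(0), g(1), … for moves {6, 7, 8}:
k:     0  1  2  3  4  5  6  7  8  9
g(k):  0  0  0  0  0  0  1  1  1  1
So g(9) = 1.

1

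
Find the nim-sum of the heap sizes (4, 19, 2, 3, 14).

24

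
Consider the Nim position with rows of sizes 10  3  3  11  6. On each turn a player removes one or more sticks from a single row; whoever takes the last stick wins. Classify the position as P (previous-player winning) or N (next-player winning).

In binary:
  1010  (10)
  0011  (3)
  0011  (3)
  1011  (11)
  0110  (6)
  ----
  0111  (7)
The nim-sum is 7 ≠ 0, so this is an N-position: the player to move can win.

N-position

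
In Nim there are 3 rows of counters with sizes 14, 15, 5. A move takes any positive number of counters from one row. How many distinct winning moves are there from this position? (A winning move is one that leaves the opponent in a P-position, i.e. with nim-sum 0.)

3

Compute the nim-sum pairwise:
14 ⊕ 15 = 1
1 ⊕ 5 = 4
The overall nim-sum is X = 4. A row of size p has a winning move iff p XOR X < p (reduce it to p XOR X).
  14: 14 XOR 4 = 10 < 14 — winning move (to 10).
  15: 15 XOR 4 = 11 < 15 — winning move (to 11).
  5: 5 XOR 4 = 1 < 5 — winning move (to 1).
That gives 3 winning moves.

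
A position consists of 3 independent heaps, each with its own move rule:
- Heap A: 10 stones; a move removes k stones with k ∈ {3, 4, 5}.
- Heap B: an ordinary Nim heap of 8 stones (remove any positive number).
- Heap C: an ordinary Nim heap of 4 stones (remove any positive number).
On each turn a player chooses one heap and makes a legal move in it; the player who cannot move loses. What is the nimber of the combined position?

Grundy values for heap A (subtraction set {3, 4, 5}):
g(0) = mex{} = 0
g(1) = mex{} = 0
g(2) = mex{} = 0
g(3) = mex{0} = 1
g(4) = mex{0} = 1
g(5) = mex{0} = 1
g(6) = mex{0,1} = 2
g(7) = mex{0,1} = 2
g(8) = mex{1} = 0
g(9) = mex{1,2} = 0
g(10) = mex{1,2} = 0
So g(10) = 0.
Heap B is a plain Nim heap of size 8, so its Grundy value is 8.
Heap C is a plain Nim heap of size 4, so its Grundy value is 4.
By the Sprague-Grundy theorem, the Grundy value of a sum of independent games is the XOR of the component values.
Combined value = 0 XOR 8 XOR 4 = 12.

12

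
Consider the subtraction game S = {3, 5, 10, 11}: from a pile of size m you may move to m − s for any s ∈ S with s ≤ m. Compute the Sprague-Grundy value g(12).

Compute g(0), g(1), … for moves {3, 5, 10, 11}:
k:     0  1  2  3  4  5  6  7  8  9 10 11 12
g(k):  0  0  0  1  1  1  2  2  0  0  3  1  1
So g(12) = 1.

1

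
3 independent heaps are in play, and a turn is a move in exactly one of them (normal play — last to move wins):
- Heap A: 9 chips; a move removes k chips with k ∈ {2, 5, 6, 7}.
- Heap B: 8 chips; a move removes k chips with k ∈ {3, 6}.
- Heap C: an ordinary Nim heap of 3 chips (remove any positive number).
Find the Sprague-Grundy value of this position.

3

For heap A, compute g(0), g(1), … with moves {2, 5, 6, 7}:
g(0) = mex{} = 0
g(1) = mex{} = 0
g(2) = mex{0} = 1
g(3) = mex{0} = 1
g(4) = mex{1} = 0
g(5) = mex{0,1} = 2
g(6) = mex{0} = 1
g(7) = mex{0,1,2} = 3
g(8) = mex{0,1} = 2
g(9) = mex{0,1,3} = 2
So g(9) = 2.
Grundy values for heap B (subtraction set {3, 6}):
g(0) = mex{} = 0
g(1) = mex{} = 0
g(2) = mex{} = 0
g(3) = mex{0} = 1
g(4) = mex{0} = 1
g(5) = mex{0} = 1
g(6) = mex{0,1} = 2
g(7) = mex{0,1} = 2
g(8) = mex{0,1} = 2
So g(8) = 2.
Heap C is a plain Nim heap of size 3, so its Grundy value is 3.
The value of a disjunctive sum is the nim-sum of the parts.
Combined value = 2 ⊕ 2 ⊕ 3 = 3.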